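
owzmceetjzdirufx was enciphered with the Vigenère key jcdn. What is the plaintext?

Repeat the key across the ciphertext: jcdnjcdnjcdnjcdn
o(14)−j(9): 5 → f
w(22)−c(2): 20 → u
z(25)−d(3): 22 → w
m(12)−n(13): -1≡25 → z
c(2)−j(9): -7≡19 → t
e(4)−c(2): 2 → c
e(4)−d(3): 1 → b
t(19)−n(13): 6 → g
j(9)−j(9): 0 → a
z(25)−c(2): 23 → x
d(3)−d(3): 0 → a
i(8)−n(13): -5≡21 → v
r(17)−j(9): 8 → i
u(20)−c(2): 18 → s
f(5)−d(3): 2 → c
x(23)−n(13): 10 → k

fuwztcbgaxavisck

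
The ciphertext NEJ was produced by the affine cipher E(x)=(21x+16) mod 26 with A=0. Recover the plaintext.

LSR

The inverse of 21 mod 26 is 5, since 21·5=105≡1. Apply D(y)=5·(y−16) mod 26:
N(13): 5·(13−16)=-15≡11 → L
E(4): 5·(4−16)=-60≡18 → S
J(9): 5·(9−16)=-35≡17 → R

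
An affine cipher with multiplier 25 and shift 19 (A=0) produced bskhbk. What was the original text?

The inverse of 25 mod 26 is 25, since 25·25=625≡1. Apply D(y)=25·(y−19) mod 26:
b(1): 25·(1−19)=-450≡18 → s
s(18): 25·(18−19)=-25≡1 → b
k(10): 25·(10−19)=-225≡9 → j
h(7): 25·(7−19)=-300≡12 → m
b(1): 25·(1−19)=-450≡18 → s
k(10): 25·(10−19)=-225≡9 → j

sbjmsj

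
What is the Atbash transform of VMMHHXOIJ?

V(21) → E(4)
M(12) → N(13)
M(12) → N(13)
H(7) → S(18)
H(7) → S(18)
X(23) → C(2)
O(14) → L(11)
I(8) → R(17)
J(9) → Q(16)

ENNSSCLRQ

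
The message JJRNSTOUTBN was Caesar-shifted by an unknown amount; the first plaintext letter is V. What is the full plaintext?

From the crib: J(9)−V(21)=-12≡14, so the shift is 14.
Subtract 14 from each ciphertext letter:
J(9): 9−14=-5≡21 → V
J(9): 9−14=-5≡21 → V
R(17): 17−14=3 → D
N(13): 13−14=-1≡25 → Z
S(18): 18−14=4 → E
T(19): 19−14=5 → F
O(14): 14−14=0 → A
U(20): 20−14=6 → G
T(19): 19−14=5 → F
B(1): 1−14=-13≡13 → N
N(13): 13−14=-1≡25 → Z

VVDZEFAGFNZ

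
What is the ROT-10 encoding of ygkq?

y(24): 24+10=34≡8 → i
g(6): 6+10=16 → q
k(10): 10+10=20 → u
q(16): 16+10=26≡0 → a

iqua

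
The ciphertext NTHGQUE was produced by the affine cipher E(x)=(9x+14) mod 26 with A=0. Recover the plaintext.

XPFCGSW

The inverse of 9 mod 26 is 3, since 9·3=27≡1. Apply D(y)=3·(y−14) mod 26:
N(13): 3·(13−14)=-3≡23 → X
T(19): 3·(19−14)=15 → P
H(7): 3·(7−14)=-21≡5 → F
G(6): 3·(6−14)=-24≡2 → C
Q(16): 3·(16−14)=6 → G
U(20): 3·(20−14)=18 → S
E(4): 3·(4−14)=-30≡22 → W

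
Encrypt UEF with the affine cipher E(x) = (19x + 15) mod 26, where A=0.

U(20): 19·20+15=395≡5 → F
E(4): 19·4+15=91≡13 → N
F(5): 19·5+15=110≡6 → G

FNG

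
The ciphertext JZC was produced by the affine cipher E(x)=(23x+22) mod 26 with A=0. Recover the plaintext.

The inverse of 23 mod 26 is 17, since 23·17=391≡1. Apply D(y)=17·(y−22) mod 26:
J(9): 17·(9−22)=-221≡13 → N
Z(25): 17·(25−22)=51≡25 → Z
C(2): 17·(2−22)=-340≡24 → Y

NZY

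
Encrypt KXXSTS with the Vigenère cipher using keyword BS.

LPYKUK

Repeat the key across the message: BSBSBS
K(10)+B(1): 11 → L
X(23)+S(18): 41≡15 → P
X(23)+B(1): 24 → Y
S(18)+S(18): 36≡10 → K
T(19)+B(1): 20 → U
S(18)+S(18): 36≡10 → K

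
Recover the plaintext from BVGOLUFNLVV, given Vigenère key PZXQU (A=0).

MWJYRFGQVBG

Repeat the key across the ciphertext: PZXQUPZXQUP
B(1)−P(15): -14≡12 → M
V(21)−Z(25): -4≡22 → W
G(6)−X(23): -17≡9 → J
O(14)−Q(16): -2≡24 → Y
L(11)−U(20): -9≡17 → R
U(20)−P(15): 5 → F
F(5)−Z(25): -20≡6 → G
N(13)−X(23): -10≡16 → Q
L(11)−Q(16): -5≡21 → V
V(21)−U(20): 1 → B
V(21)−P(15): 6 → G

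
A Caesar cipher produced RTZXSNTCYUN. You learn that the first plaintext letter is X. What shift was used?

From the crib: R(17)−X(23)=-6≡20, so the shift is 20.

20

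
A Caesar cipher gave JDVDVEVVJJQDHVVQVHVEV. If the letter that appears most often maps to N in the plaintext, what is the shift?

The most frequent ciphertext letter is V (appears 9 times).
V is position 21; N is position 13.
Shift = 8.

8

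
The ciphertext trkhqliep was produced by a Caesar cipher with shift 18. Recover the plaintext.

bzspytqmx

t(19): 19−18=1 → b
r(17): 17−18=-1≡25 → z
k(10): 10−18=-8≡18 → s
h(7): 7−18=-11≡15 → p
q(16): 16−18=-2≡24 → y
l(11): 11−18=-7≡19 → t
i(8): 8−18=-10≡16 → q
e(4): 4−18=-14≡12 → m
p(15): 15−18=-3≡23 → x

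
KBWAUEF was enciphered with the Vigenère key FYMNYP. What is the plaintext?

FDKNWPA

Repeat the key across the ciphertext: FYMNYPF
K(10)−F(5): 5 → F
B(1)−Y(24): -23≡3 → D
W(22)−M(12): 10 → K
A(0)−N(13): -13≡13 → N
U(20)−Y(24): -4≡22 → W
E(4)−P(15): -11≡15 → P
F(5)−F(5): 0 → A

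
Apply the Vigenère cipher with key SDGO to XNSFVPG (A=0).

PQYTNSM

Repeat the key across the message: SDGOSDG
X(23)+S(18): 41≡15 → P
N(13)+D(3): 16 → Q
S(18)+G(6): 24 → Y
F(5)+O(14): 19 → T
V(21)+S(18): 39≡13 → N
P(15)+D(3): 18 → S
G(6)+G(6): 12 → M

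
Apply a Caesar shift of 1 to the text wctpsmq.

xduqtnr

w(22): 22+1=23 → x
c(2): 2+1=3 → d
t(19): 19+1=20 → u
p(15): 15+1=16 → q
s(18): 18+1=19 → t
m(12): 12+1=13 → n
q(16): 16+1=17 → r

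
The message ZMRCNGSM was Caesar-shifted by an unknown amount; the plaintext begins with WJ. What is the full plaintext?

From the crib: Z(25)−W(22)=3, so the shift is 3.
Subtract 3 from each ciphertext letter:
Z(25): 25−3=22 → W
M(12): 12−3=9 → J
R(17): 17−3=14 → O
C(2): 2−3=-1≡25 → Z
N(13): 13−3=10 → K
G(6): 6−3=3 → D
S(18): 18−3=15 → P
M(12): 12−3=9 → J

WJOZKDPJ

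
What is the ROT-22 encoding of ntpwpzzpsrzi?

n(13): 13+22=35≡9 → j
t(19): 19+22=41≡15 → p
p(15): 15+22=37≡11 → l
w(22): 22+22=44≡18 → s
p(15): 15+22=37≡11 → l
z(25): 25+22=47≡21 → v
z(25): 25+22=47≡21 → v
p(15): 15+22=37≡11 → l
s(18): 18+22=40≡14 → o
r(17): 17+22=39≡13 → n
z(25): 25+22=47≡21 → v
i(8): 8+22=30≡4 → e

jplslvvlonve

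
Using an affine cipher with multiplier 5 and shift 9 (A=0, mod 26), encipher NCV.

N(13): 5·13+9=74≡22 → W
C(2): 5·2+9=19 → T
V(21): 5·21+9=114≡10 → K

WTK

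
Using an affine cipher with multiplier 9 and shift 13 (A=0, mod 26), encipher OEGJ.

O(14): 9·14+13=139≡9 → J
E(4): 9·4+13=49≡23 → X
G(6): 9·6+13=67≡15 → P
J(9): 9·9+13=94≡16 → Q

JXPQ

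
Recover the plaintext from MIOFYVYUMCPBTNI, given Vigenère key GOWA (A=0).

GUSFSHCUGOTBNZM

Repeat the key across the ciphertext: GOWAGOWAGOWAGOW
M(12)−G(6): 6 → G
I(8)−O(14): -6≡20 → U
O(14)−W(22): -8≡18 → S
F(5)−A(0): 5 → F
Y(24)−G(6): 18 → S
V(21)−O(14): 7 → H
Y(24)−W(22): 2 → C
U(20)−A(0): 20 → U
M(12)−G(6): 6 → G
C(2)−O(14): -12≡14 → O
P(15)−W(22): -7≡19 → T
B(1)−A(0): 1 → B
T(19)−G(6): 13 → N
N(13)−O(14): -1≡25 → Z
I(8)−W(22): -14≡12 → M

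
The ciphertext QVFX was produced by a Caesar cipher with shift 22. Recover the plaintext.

UZJB

Q(16): 16−22=-6≡20 → U
V(21): 21−22=-1≡25 → Z
F(5): 5−22=-17≡9 → J
X(23): 23−22=1 → B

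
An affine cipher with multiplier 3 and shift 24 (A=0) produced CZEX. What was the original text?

KJCR

The inverse of 3 mod 26 is 9, since 3·9=27≡1. Apply D(y)=9·(y−24) mod 26:
C(2): 9·(2−24)=-198≡10 → K
Z(25): 9·(25−24)=9 → J
E(4): 9·(4−24)=-180≡2 → C
X(23): 9·(23−24)=-9≡17 → R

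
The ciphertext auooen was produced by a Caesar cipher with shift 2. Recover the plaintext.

ysmmcl

a(0): 0−2=-2≡24 → y
u(20): 20−2=18 → s
o(14): 14−2=12 → m
o(14): 14−2=12 → m
e(4): 4−2=2 → c
n(13): 13−2=11 → l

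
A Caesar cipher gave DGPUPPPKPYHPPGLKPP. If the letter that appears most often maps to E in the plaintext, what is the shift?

The most frequent ciphertext letter is P (appears 9 times).
P is position 15; E is position 4.
Shift = 11.

11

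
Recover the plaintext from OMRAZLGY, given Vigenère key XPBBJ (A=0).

RXQZQORX

Repeat the key across the ciphertext: XPBBJXPB
O(14)−X(23): -9≡17 → R
M(12)−P(15): -3≡23 → X
R(17)−B(1): 16 → Q
A(0)−B(1): -1≡25 → Z
Z(25)−J(9): 16 → Q
L(11)−X(23): -12≡14 → O
G(6)−P(15): -9≡17 → R
Y(24)−B(1): 23 → X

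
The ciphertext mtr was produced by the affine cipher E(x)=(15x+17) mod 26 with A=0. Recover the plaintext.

The inverse of 15 mod 26 is 7, since 15·7=105≡1. Apply D(y)=7·(y−17) mod 26:
m(12): 7·(12−17)=-35≡17 → r
t(19): 7·(19−17)=14 → o
r(17): 7·(17−17)=0 → a

roa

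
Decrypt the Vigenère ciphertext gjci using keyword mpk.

Repeat the key across the ciphertext: mpkm
g(6)−m(12): -6≡20 → u
j(9)−p(15): -6≡20 → u
c(2)−k(10): -8≡18 → s
i(8)−m(12): -4≡22 → w

uusw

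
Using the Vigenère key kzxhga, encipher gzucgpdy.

qyrjmpnx

Repeat the key across the message: kzxhgakz
g(6)+k(10): 16 → q
z(25)+z(25): 50≡24 → y
u(20)+x(23): 43≡17 → r
c(2)+h(7): 9 → j
g(6)+g(6): 12 → m
p(15)+a(0): 15 → p
d(3)+k(10): 13 → n
y(24)+z(25): 49≡23 → x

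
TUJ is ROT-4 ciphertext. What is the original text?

T(19): 19−4=15 → P
U(20): 20−4=16 → Q
J(9): 9−4=5 → F

PQF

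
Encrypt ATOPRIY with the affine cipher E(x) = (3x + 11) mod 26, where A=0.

LQBEKJF

A(0): 3·0+11=11 → L
T(19): 3·19+11=68≡16 → Q
O(14): 3·14+11=53≡1 → B
P(15): 3·15+11=56≡4 → E
R(17): 3·17+11=62≡10 → K
I(8): 3·8+11=35≡9 → J
Y(24): 3·24+11=83≡5 → F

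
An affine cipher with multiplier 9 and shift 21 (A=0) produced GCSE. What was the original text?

HVRB

The inverse of 9 mod 26 is 3, since 9·3=27≡1. Apply D(y)=3·(y−21) mod 26:
G(6): 3·(6−21)=-45≡7 → H
C(2): 3·(2−21)=-57≡21 → V
S(18): 3·(18−21)=-9≡17 → R
E(4): 3·(4−21)=-51≡1 → B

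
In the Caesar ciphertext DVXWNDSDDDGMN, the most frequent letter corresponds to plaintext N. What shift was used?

The most frequent ciphertext letter is D (appears 5 times).
D is position 3; N is position 13.
Shift = -10≡16.

16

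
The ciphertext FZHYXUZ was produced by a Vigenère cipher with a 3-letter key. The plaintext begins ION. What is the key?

Subtract each crib letter from the matching ciphertext letter (mod 26):
F(5)−I(8)=-3≡23 → X
Z(25)−O(14)=11 → L
H(7)−N(13)=-6≡20 → U

XLU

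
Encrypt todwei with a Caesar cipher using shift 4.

t(19): 19+4=23 → x
o(14): 14+4=18 → s
d(3): 3+4=7 → h
w(22): 22+4=26≡0 → a
e(4): 4+4=8 → i
i(8): 8+4=12 → m

xshaim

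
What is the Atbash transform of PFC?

P(15) → K(10)
F(5) → U(20)
C(2) → X(23)

KUX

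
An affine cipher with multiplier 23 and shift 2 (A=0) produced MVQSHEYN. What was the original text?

OLEMHIKF

The inverse of 23 mod 26 is 17, since 23·17=391≡1. Apply D(y)=17·(y−2) mod 26:
M(12): 17·(12−2)=170≡14 → O
V(21): 17·(21−2)=323≡11 → L
Q(16): 17·(16−2)=238≡4 → E
S(18): 17·(18−2)=272≡12 → M
H(7): 17·(7−2)=85≡7 → H
E(4): 17·(4−2)=34≡8 → I
Y(24): 17·(24−2)=374≡10 → K
N(13): 17·(13−2)=187≡5 → F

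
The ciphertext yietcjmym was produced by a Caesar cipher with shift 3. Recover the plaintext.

vfbqzgjvj

y(24): 24−3=21 → v
i(8): 8−3=5 → f
e(4): 4−3=1 → b
t(19): 19−3=16 → q
c(2): 2−3=-1≡25 → z
j(9): 9−3=6 → g
m(12): 12−3=9 → j
y(24): 24−3=21 → v
m(12): 12−3=9 → j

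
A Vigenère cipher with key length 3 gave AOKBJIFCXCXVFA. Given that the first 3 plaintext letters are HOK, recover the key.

Subtract each crib letter from the matching ciphertext letter (mod 26):
A(0)−H(7)=-7≡19 → T
O(14)−O(14)=0 → A
K(10)−K(10)=0 → A

TAA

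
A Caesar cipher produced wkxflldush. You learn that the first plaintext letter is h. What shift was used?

15

From the crib: w(22)−h(7)=15, so the shift is 15.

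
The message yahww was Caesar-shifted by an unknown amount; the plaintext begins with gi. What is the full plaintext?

From the crib: y(24)−g(6)=18, so the shift is 18.
Subtract 18 from each ciphertext letter:
y(24): 24−18=6 → g
a(0): 0−18=-18≡8 → i
h(7): 7−18=-11≡15 → p
w(22): 22−18=4 → e
w(22): 22−18=4 → e

gipee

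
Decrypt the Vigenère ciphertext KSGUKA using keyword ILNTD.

Repeat the key across the ciphertext: ILNTDI
K(10)−I(8): 2 → C
S(18)−L(11): 7 → H
G(6)−N(13): -7≡19 → T
U(20)−T(19): 1 → B
K(10)−D(3): 7 → H
A(0)−I(8): -8≡18 → S

CHTBHS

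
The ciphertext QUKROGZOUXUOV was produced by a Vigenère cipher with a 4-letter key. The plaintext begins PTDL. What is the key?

Subtract each crib letter from the matching ciphertext letter (mod 26):
Q(16)−P(15)=1 → B
U(20)−T(19)=1 → B
K(10)−D(3)=7 → H
R(17)−L(11)=6 → G

BBHG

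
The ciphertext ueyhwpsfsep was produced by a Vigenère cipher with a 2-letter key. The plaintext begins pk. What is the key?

Subtract each crib letter from the matching ciphertext letter (mod 26):
u(20)−p(15)=5 → f
e(4)−k(10)=-6≡20 → u

fu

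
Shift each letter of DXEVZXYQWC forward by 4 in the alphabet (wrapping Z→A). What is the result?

HBIZDBCUAG

D(3): 3+4=7 → H
X(23): 23+4=27≡1 → B
E(4): 4+4=8 → I
V(21): 21+4=25 → Z
Z(25): 25+4=29≡3 → D
X(23): 23+4=27≡1 → B
Y(24): 24+4=28≡2 → C
Q(16): 16+4=20 → U
W(22): 22+4=26≡0 → A
C(2): 2+4=6 → G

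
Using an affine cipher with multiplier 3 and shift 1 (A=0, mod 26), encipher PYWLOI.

UVPIRZ

P(15): 3·15+1=46≡20 → U
Y(24): 3·24+1=73≡21 → V
W(22): 3·22+1=67≡15 → P
L(11): 3·11+1=34≡8 → I
O(14): 3·14+1=43≡17 → R
I(8): 3·8+1=25 → Z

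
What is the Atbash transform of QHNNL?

Q(16) → J(9)
H(7) → S(18)
N(13) → M(12)
N(13) → M(12)
L(11) → O(14)

JSMMO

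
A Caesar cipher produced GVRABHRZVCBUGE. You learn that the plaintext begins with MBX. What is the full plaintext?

From the crib: G(6)−M(12)=-6≡20, so the shift is 20.
Subtract 20 from each ciphertext letter:
G(6): 6−20=-14≡12 → M
V(21): 21−20=1 → B
R(17): 17−20=-3≡23 → X
A(0): 0−20=-20≡6 → G
B(1): 1−20=-19≡7 → H
H(7): 7−20=-13≡13 → N
R(17): 17−20=-3≡23 → X
Z(25): 25−20=5 → F
V(21): 21−20=1 → B
C(2): 2−20=-18≡8 → I
B(1): 1−20=-19≡7 → H
U(20): 20−20=0 → A
G(6): 6−20=-14≡12 → M
E(4): 4−20=-16≡10 → K

MBXGHNXFBIHAMK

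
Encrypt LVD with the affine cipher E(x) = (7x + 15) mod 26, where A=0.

OGK

L(11): 7·11+15=92≡14 → O
V(21): 7·21+15=162≡6 → G
D(3): 7·3+15=36≡10 → K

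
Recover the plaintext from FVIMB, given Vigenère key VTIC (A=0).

Repeat the key across the ciphertext: VTICV
F(5)−V(21): -16≡10 → K
V(21)−T(19): 2 → C
I(8)−I(8): 0 → A
M(12)−C(2): 10 → K
B(1)−V(21): -20≡6 → G

KCAKG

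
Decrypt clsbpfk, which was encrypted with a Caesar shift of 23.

c(2): 2−23=-21≡5 → f
l(11): 11−23=-12≡14 → o
s(18): 18−23=-5≡21 → v
b(1): 1−23=-22≡4 → e
p(15): 15−23=-8≡18 → s
f(5): 5−23=-18≡8 → i
k(10): 10−23=-13≡13 → n

fovesin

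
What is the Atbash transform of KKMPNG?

K(10) → P(15)
K(10) → P(15)
M(12) → N(13)
P(15) → K(10)
N(13) → M(12)
G(6) → T(19)

PPNKMT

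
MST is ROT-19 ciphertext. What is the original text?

TZA

M(12): 12−19=-7≡19 → T
S(18): 18−19=-1≡25 → Z
T(19): 19−19=0 → A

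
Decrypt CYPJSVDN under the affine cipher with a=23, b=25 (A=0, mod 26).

ZJMOLKQE

The inverse of 23 mod 26 is 17, since 23·17=391≡1. Apply D(y)=17·(y−25) mod 26:
C(2): 17·(2−25)=-391≡25 → Z
Y(24): 17·(24−25)=-17≡9 → J
P(15): 17·(15−25)=-170≡12 → M
J(9): 17·(9−25)=-272≡14 → O
S(18): 17·(18−25)=-119≡11 → L
V(21): 17·(21−25)=-68≡10 → K
D(3): 17·(3−25)=-374≡16 → Q
N(13): 17·(13−25)=-204≡4 → E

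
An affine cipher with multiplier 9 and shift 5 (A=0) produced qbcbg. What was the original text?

The inverse of 9 mod 26 is 3, since 9·3=27≡1. Apply D(y)=3·(y−5) mod 26:
q(16): 3·(16−5)=33≡7 → h
b(1): 3·(1−5)=-12≡14 → o
c(2): 3·(2−5)=-9≡17 → r
b(1): 3·(1−5)=-12≡14 → o
g(6): 3·(6−5)=3 → d

horod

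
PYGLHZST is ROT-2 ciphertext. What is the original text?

P(15): 15−2=13 → N
Y(24): 24−2=22 → W
G(6): 6−2=4 → E
L(11): 11−2=9 → J
H(7): 7−2=5 → F
Z(25): 25−2=23 → X
S(18): 18−2=16 → Q
T(19): 19−2=17 → R

NWEJFXQR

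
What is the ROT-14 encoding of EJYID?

SXMWR

E(4): 4+14=18 → S
J(9): 9+14=23 → X
Y(24): 24+14=38≡12 → M
I(8): 8+14=22 → W
D(3): 3+14=17 → R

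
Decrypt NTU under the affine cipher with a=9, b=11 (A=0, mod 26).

GYB

The inverse of 9 mod 26 is 3, since 9·3=27≡1. Apply D(y)=3·(y−11) mod 26:
N(13): 3·(13−11)=6 → G
T(19): 3·(19−11)=24 → Y
U(20): 3·(20−11)=27≡1 → B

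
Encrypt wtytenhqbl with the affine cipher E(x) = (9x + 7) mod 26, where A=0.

w(22): 9·22+7=205≡23 → x
t(19): 9·19+7=178≡22 → w
y(24): 9·24+7=223≡15 → p
t(19): 9·19+7=178≡22 → w
e(4): 9·4+7=43≡17 → r
n(13): 9·13+7=124≡20 → u
h(7): 9·7+7=70≡18 → s
q(16): 9·16+7=151≡21 → v
b(1): 9·1+7=16 → q
l(11): 9·11+7=106≡2 → c

xwpwrusvqc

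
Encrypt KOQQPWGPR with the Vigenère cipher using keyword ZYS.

Repeat the key across the message: ZYSZYSZYS
K(10)+Z(25): 35≡9 → J
O(14)+Y(24): 38≡12 → M
Q(16)+S(18): 34≡8 → I
Q(16)+Z(25): 41≡15 → P
P(15)+Y(24): 39≡13 → N
W(22)+S(18): 40≡14 → O
G(6)+Z(25): 31≡5 → F
P(15)+Y(24): 39≡13 → N
R(17)+S(18): 35≡9 → J

JMIPNOFNJ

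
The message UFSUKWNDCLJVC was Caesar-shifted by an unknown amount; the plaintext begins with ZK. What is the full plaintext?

From the crib: U(20)−Z(25)=-5≡21, so the shift is 21.
Subtract 21 from each ciphertext letter:
U(20): 20−21=-1≡25 → Z
F(5): 5−21=-16≡10 → K
S(18): 18−21=-3≡23 → X
U(20): 20−21=-1≡25 → Z
K(10): 10−21=-11≡15 → P
W(22): 22−21=1 → B
N(13): 13−21=-8≡18 → S
D(3): 3−21=-18≡8 → I
C(2): 2−21=-19≡7 → H
L(11): 11−21=-10≡16 → Q
J(9): 9−21=-12≡14 → O
V(21): 21−21=0 → A
C(2): 2−21=-19≡7 → H

ZKXZPBSIHQOAH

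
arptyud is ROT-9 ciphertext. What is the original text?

rigkplu

a(0): 0−9=-9≡17 → r
r(17): 17−9=8 → i
p(15): 15−9=6 → g
t(19): 19−9=10 → k
y(24): 24−9=15 → p
u(20): 20−9=11 → l
d(3): 3−9=-6≡20 → u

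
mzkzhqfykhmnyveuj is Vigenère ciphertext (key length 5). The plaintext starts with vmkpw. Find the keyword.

Subtract each crib letter from the matching ciphertext letter (mod 26):
m(12)−v(21)=-9≡17 → r
z(25)−m(12)=13 → n
k(10)−k(10)=0 → a
z(25)−p(15)=10 → k
h(7)−w(22)=-15≡11 → l

rnakl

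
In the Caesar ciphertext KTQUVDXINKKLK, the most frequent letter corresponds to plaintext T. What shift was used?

The most frequent ciphertext letter is K (appears 4 times).
K is position 10; T is position 19.
Shift = -9≡17.

17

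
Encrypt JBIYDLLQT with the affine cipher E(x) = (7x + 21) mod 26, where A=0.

GCZHQUUDY

J(9): 7·9+21=84≡6 → G
B(1): 7·1+21=28≡2 → C
I(8): 7·8+21=77≡25 → Z
Y(24): 7·24+21=189≡7 → H
D(3): 7·3+21=42≡16 → Q
L(11): 7·11+21=98≡20 → U
L(11): 7·11+21=98≡20 → U
Q(16): 7·16+21=133≡3 → D
T(19): 7·19+21=154≡24 → Y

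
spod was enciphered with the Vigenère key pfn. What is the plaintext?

dkbo

Repeat the key across the ciphertext: pfnp
s(18)−p(15): 3 → d
p(15)−f(5): 10 → k
o(14)−n(13): 1 → b
d(3)−p(15): -12≡14 → o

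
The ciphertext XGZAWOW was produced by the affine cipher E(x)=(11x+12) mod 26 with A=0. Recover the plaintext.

BQNGIMI

The inverse of 11 mod 26 is 19, since 11·19=209≡1. Apply D(y)=19·(y−12) mod 26:
X(23): 19·(23−12)=209≡1 → B
G(6): 19·(6−12)=-114≡16 → Q
Z(25): 19·(25−12)=247≡13 → N
A(0): 19·(0−12)=-228≡6 → G
W(22): 19·(22−12)=190≡8 → I
O(14): 19·(14−12)=38≡12 → M
W(22): 19·(22−12)=190≡8 → I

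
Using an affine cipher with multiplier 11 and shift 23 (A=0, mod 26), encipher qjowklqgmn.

rsvfdorlzk

q(16): 11·16+23=199≡17 → r
j(9): 11·9+23=122≡18 → s
o(14): 11·14+23=177≡21 → v
w(22): 11·22+23=265≡5 → f
k(10): 11·10+23=133≡3 → d
l(11): 11·11+23=144≡14 → o
q(16): 11·16+23=199≡17 → r
g(6): 11·6+23=89≡11 → l
m(12): 11·12+23=155≡25 → z
n(13): 11·13+23=166≡10 → k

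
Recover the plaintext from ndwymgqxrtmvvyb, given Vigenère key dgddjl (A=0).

Repeat the key across the ciphertext: dgddjldgddjldgd
n(13)−d(3): 10 → k
d(3)−g(6): -3≡23 → x
w(22)−d(3): 19 → t
y(24)−d(3): 21 → v
m(12)−j(9): 3 → d
g(6)−l(11): -5≡21 → v
q(16)−d(3): 13 → n
x(23)−g(6): 17 → r
r(17)−d(3): 14 → o
t(19)−d(3): 16 → q
m(12)−j(9): 3 → d
v(21)−l(11): 10 → k
v(21)−d(3): 18 → s
y(24)−g(6): 18 → s
b(1)−d(3): -2≡24 → y

kxtvdvnroqdkssy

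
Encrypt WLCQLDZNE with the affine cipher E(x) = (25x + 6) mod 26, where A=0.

W(22): 25·22+6=556≡10 → K
L(11): 25·11+6=281≡21 → V
C(2): 25·2+6=56≡4 → E
Q(16): 25·16+6=406≡16 → Q
L(11): 25·11+6=281≡21 → V
D(3): 25·3+6=81≡3 → D
Z(25): 25·25+6=631≡7 → H
N(13): 25·13+6=331≡19 → T
E(4): 25·4+6=106≡2 → C

KVEQVDHTC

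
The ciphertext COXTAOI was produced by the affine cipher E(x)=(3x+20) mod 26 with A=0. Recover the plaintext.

UYBRCYW

The inverse of 3 mod 26 is 9, since 3·9=27≡1. Apply D(y)=9·(y−20) mod 26:
C(2): 9·(2−20)=-162≡20 → U
O(14): 9·(14−20)=-54≡24 → Y
X(23): 9·(23−20)=27≡1 → B
T(19): 9·(19−20)=-9≡17 → R
A(0): 9·(0−20)=-180≡2 → C
O(14): 9·(14−20)=-54≡24 → Y
I(8): 9·(8−20)=-108≡22 → W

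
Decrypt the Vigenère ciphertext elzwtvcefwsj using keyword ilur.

Repeat the key across the ciphertext: ilurilurilur
e(4)−i(8): -4≡22 → w
l(11)−l(11): 0 → a
z(25)−u(20): 5 → f
w(22)−r(17): 5 → f
t(19)−i(8): 11 → l
v(21)−l(11): 10 → k
c(2)−u(20): -18≡8 → i
e(4)−r(17): -13≡13 → n
f(5)−i(8): -3≡23 → x
w(22)−l(11): 11 → l
s(18)−u(20): -2≡24 → y
j(9)−r(17): -8≡18 → s

wafflkinxlys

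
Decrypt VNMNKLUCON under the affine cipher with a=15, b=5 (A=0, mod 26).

The inverse of 15 mod 26 is 7, since 15·7=105≡1. Apply D(y)=7·(y−5) mod 26:
V(21): 7·(21−5)=112≡8 → I
N(13): 7·(13−5)=56≡4 → E
M(12): 7·(12−5)=49≡23 → X
N(13): 7·(13−5)=56≡4 → E
K(10): 7·(10−5)=35≡9 → J
L(11): 7·(11−5)=42≡16 → Q
U(20): 7·(20−5)=105≡1 → B
C(2): 7·(2−5)=-21≡5 → F
O(14): 7·(14−5)=63≡11 → L
N(13): 7·(13−5)=56≡4 → E

IEXEJQBFLE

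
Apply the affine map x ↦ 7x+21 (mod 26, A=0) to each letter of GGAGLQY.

LLVLUDH

G(6): 7·6+21=63≡11 → L
G(6): 7·6+21=63≡11 → L
A(0): 7·0+21=21 → V
G(6): 7·6+21=63≡11 → L
L(11): 7·11+21=98≡20 → U
Q(16): 7·16+21=133≡3 → D
Y(24): 7·24+21=189≡7 → H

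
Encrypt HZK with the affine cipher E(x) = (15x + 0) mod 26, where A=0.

H(7): 15·7+0=105≡1 → B
Z(25): 15·25+0=375≡11 → L
K(10): 15·10+0=150≡20 → U

BLU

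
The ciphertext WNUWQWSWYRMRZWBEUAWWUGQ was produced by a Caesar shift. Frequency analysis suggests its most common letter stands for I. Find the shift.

14

The most frequent ciphertext letter is W (appears 7 times).
W is position 22; I is position 8.
Shift = 14.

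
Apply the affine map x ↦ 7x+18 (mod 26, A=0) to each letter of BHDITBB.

B(1): 7·1+18=25 → Z
H(7): 7·7+18=67≡15 → P
D(3): 7·3+18=39≡13 → N
I(8): 7·8+18=74≡22 → W
T(19): 7·19+18=151≡21 → V
B(1): 7·1+18=25 → Z
B(1): 7·1+18=25 → Z

ZPNWVZZ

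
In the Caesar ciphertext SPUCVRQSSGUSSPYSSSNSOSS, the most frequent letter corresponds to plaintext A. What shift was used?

18

The most frequent ciphertext letter is S (appears 11 times).
S is position 18; A is position 0.
Shift = 18.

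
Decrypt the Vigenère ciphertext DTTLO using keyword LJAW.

SKTPD

Repeat the key across the ciphertext: LJAWL
D(3)−L(11): -8≡18 → S
T(19)−J(9): 10 → K
T(19)−A(0): 19 → T
L(11)−W(22): -11≡15 → P
O(14)−L(11): 3 → D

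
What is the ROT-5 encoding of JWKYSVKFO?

OBPDXAPKT

J(9): 9+5=14 → O
W(22): 22+5=27≡1 → B
K(10): 10+5=15 → P
Y(24): 24+5=29≡3 → D
S(18): 18+5=23 → X
V(21): 21+5=26≡0 → A
K(10): 10+5=15 → P
F(5): 5+5=10 → K
O(14): 14+5=19 → T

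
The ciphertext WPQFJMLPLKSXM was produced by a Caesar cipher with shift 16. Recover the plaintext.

GZAPTWVZVUCHW

W(22): 22−16=6 → G
P(15): 15−16=-1≡25 → Z
Q(16): 16−16=0 → A
F(5): 5−16=-11≡15 → P
J(9): 9−16=-7≡19 → T
M(12): 12−16=-4≡22 → W
L(11): 11−16=-5≡21 → V
P(15): 15−16=-1≡25 → Z
L(11): 11−16=-5≡21 → V
K(10): 10−16=-6≡20 → U
S(18): 18−16=2 → C
X(23): 23−16=7 → H
M(12): 12−16=-4≡22 → W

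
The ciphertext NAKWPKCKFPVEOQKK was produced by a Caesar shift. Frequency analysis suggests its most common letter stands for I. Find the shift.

2

The most frequent ciphertext letter is K (appears 5 times).
K is position 10; I is position 8.
Shift = 2.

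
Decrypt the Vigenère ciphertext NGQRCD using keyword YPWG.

PRULEO

Repeat the key across the ciphertext: YPWGYP
N(13)−Y(24): -11≡15 → P
G(6)−P(15): -9≡17 → R
Q(16)−W(22): -6≡20 → U
R(17)−G(6): 11 → L
C(2)−Y(24): -22≡4 → E
D(3)−P(15): -12≡14 → O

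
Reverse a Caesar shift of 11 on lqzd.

afos

l(11): 11−11=0 → a
q(16): 16−11=5 → f
z(25): 25−11=14 → o
d(3): 3−11=-8≡18 → s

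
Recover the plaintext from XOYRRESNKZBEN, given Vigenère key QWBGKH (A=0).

Repeat the key across the ciphertext: QWBGKHQWBGKHQ
X(23)−Q(16): 7 → H
O(14)−W(22): -8≡18 → S
Y(24)−B(1): 23 → X
R(17)−G(6): 11 → L
R(17)−K(10): 7 → H
E(4)−H(7): -3≡23 → X
S(18)−Q(16): 2 → C
N(13)−W(22): -9≡17 → R
K(10)−B(1): 9 → J
Z(25)−G(6): 19 → T
B(1)−K(10): -9≡17 → R
E(4)−H(7): -3≡23 → X
N(13)−Q(16): -3≡23 → X

HSXLHXCRJTRXX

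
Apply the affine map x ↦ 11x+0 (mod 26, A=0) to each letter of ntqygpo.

nbueojy

n(13): 11·13+0=143≡13 → n
t(19): 11·19+0=209≡1 → b
q(16): 11·16+0=176≡20 → u
y(24): 11·24+0=264≡4 → e
g(6): 11·6+0=66≡14 → o
p(15): 11·15+0=165≡9 → j
o(14): 11·14+0=154≡24 → y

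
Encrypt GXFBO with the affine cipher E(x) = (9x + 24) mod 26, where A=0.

AXRHU

G(6): 9·6+24=78≡0 → A
X(23): 9·23+24=231≡23 → X
F(5): 9·5+24=69≡17 → R
B(1): 9·1+24=33≡7 → H
O(14): 9·14+24=150≡20 → U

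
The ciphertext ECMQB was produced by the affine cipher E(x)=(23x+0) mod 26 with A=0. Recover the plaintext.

The inverse of 23 mod 26 is 17, since 23·17=391≡1. Apply D(y)=17·(y−0) mod 26:
E(4): 17·(4−0)=68≡16 → Q
C(2): 17·(2−0)=34≡8 → I
M(12): 17·(12−0)=204≡22 → W
Q(16): 17·(16−0)=272≡12 → M
B(1): 17·(1−0)=17 → R

QIWMR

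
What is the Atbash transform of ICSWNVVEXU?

RXHDMEEVCF

I(8) → R(17)
C(2) → X(23)
S(18) → H(7)
W(22) → D(3)
N(13) → M(12)
V(21) → E(4)
V(21) → E(4)
E(4) → V(21)
X(23) → C(2)
U(20) → F(5)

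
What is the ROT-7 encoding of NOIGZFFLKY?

UVPNGMMSRF

N(13): 13+7=20 → U
O(14): 14+7=21 → V
I(8): 8+7=15 → P
G(6): 6+7=13 → N
Z(25): 25+7=32≡6 → G
F(5): 5+7=12 → M
F(5): 5+7=12 → M
L(11): 11+7=18 → S
K(10): 10+7=17 → R
Y(24): 24+7=31≡5 → F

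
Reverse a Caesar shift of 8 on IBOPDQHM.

ATGHVIZE

I(8): 8−8=0 → A
B(1): 1−8=-7≡19 → T
O(14): 14−8=6 → G
P(15): 15−8=7 → H
D(3): 3−8=-5≡21 → V
Q(16): 16−8=8 → I
H(7): 7−8=-1≡25 → Z
M(12): 12−8=4 → E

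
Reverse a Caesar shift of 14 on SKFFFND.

EWRRRZP

S(18): 18−14=4 → E
K(10): 10−14=-4≡22 → W
F(5): 5−14=-9≡17 → R
F(5): 5−14=-9≡17 → R
F(5): 5−14=-9≡17 → R
N(13): 13−14=-1≡25 → Z
D(3): 3−14=-11≡15 → P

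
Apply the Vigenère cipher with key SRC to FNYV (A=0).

Repeat the key across the message: SRCS
F(5)+S(18): 23 → X
N(13)+R(17): 30≡4 → E
Y(24)+C(2): 26≡0 → A
V(21)+S(18): 39≡13 → N

XEAN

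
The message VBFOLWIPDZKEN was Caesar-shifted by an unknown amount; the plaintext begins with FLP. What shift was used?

16

From the crib: V(21)−F(5)=16, so the shift is 16.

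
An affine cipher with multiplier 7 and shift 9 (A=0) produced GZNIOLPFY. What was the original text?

HGILXEMSR

The inverse of 7 mod 26 is 15, since 7·15=105≡1. Apply D(y)=15·(y−9) mod 26:
G(6): 15·(6−9)=-45≡7 → H
Z(25): 15·(25−9)=240≡6 → G
N(13): 15·(13−9)=60≡8 → I
I(8): 15·(8−9)=-15≡11 → L
O(14): 15·(14−9)=75≡23 → X
L(11): 15·(11−9)=30≡4 → E
P(15): 15·(15−9)=90≡12 → M
F(5): 15·(5−9)=-60≡18 → S
Y(24): 15·(24−9)=225≡17 → R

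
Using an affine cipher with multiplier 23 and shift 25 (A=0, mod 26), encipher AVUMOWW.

ZORPJLL

A(0): 23·0+25=25 → Z
V(21): 23·21+25=508≡14 → O
U(20): 23·20+25=485≡17 → R
M(12): 23·12+25=301≡15 → P
O(14): 23·14+25=347≡9 → J
W(22): 23·22+25=531≡11 → L
W(22): 23·22+25=531≡11 → L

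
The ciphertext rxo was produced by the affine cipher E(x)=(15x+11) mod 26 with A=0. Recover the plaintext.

The inverse of 15 mod 26 is 7, since 15·7=105≡1. Apply D(y)=7·(y−11) mod 26:
r(17): 7·(17−11)=42≡16 → q
x(23): 7·(23−11)=84≡6 → g
o(14): 7·(14−11)=21 → v

qgv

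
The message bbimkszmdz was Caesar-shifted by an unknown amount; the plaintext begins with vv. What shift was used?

6

From the crib: b(1)−v(21)=-20≡6, so the shift is 6.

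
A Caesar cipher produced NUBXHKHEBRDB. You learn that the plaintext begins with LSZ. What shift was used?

From the crib: N(13)−L(11)=2, so the shift is 2.

2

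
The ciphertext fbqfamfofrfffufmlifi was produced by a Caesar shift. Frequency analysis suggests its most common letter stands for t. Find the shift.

The most frequent ciphertext letter is f (appears 9 times).
f is position 5; t is position 19.
Shift = -14≡12.

12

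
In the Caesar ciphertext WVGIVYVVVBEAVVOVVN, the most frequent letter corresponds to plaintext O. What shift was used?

The most frequent ciphertext letter is V (appears 9 times).
V is position 21; O is position 14.
Shift = 7.

7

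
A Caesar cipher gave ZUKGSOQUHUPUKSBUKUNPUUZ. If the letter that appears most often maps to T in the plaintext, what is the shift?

1

The most frequent ciphertext letter is U (appears 8 times).
U is position 20; T is position 19.
Shift = 1.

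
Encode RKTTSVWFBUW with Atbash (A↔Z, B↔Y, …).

R(17) → I(8)
K(10) → P(15)
T(19) → G(6)
T(19) → G(6)
S(18) → H(7)
V(21) → E(4)
W(22) → D(3)
F(5) → U(20)
B(1) → Y(24)
U(20) → F(5)
W(22) → D(3)

IPGGHEDUYFD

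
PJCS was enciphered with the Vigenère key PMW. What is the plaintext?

Repeat the key across the ciphertext: PMWP
P(15)−P(15): 0 → A
J(9)−M(12): -3≡23 → X
C(2)−W(22): -20≡6 → G
S(18)−P(15): 3 → D

AXGD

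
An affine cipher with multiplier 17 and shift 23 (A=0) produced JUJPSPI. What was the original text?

The inverse of 17 mod 26 is 23, since 17·23=391≡1. Apply D(y)=23·(y−23) mod 26:
J(9): 23·(9−23)=-322≡16 → Q
U(20): 23·(20−23)=-69≡9 → J
J(9): 23·(9−23)=-322≡16 → Q
P(15): 23·(15−23)=-184≡24 → Y
S(18): 23·(18−23)=-115≡15 → P
P(15): 23·(15−23)=-184≡24 → Y
I(8): 23·(8−23)=-345≡19 → T

QJQYPYT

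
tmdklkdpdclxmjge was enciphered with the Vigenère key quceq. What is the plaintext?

dsbgvujnzmvdkfqo

Repeat the key across the ciphertext: quceqquceqquceqq
t(19)−q(16): 3 → d
m(12)−u(20): -8≡18 → s
d(3)−c(2): 1 → b
k(10)−e(4): 6 → g
l(11)−q(16): -5≡21 → v
k(10)−q(16): -6≡20 → u
d(3)−u(20): -17≡9 → j
p(15)−c(2): 13 → n
d(3)−e(4): -1≡25 → z
c(2)−q(16): -14≡12 → m
l(11)−q(16): -5≡21 → v
x(23)−u(20): 3 → d
m(12)−c(2): 10 → k
j(9)−e(4): 5 → f
g(6)−q(16): -10≡16 → q
e(4)−q(16): -12≡14 → o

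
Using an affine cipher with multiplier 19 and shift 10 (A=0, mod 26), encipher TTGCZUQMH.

T(19): 19·19+10=371≡7 → H
T(19): 19·19+10=371≡7 → H
G(6): 19·6+10=124≡20 → U
C(2): 19·2+10=48≡22 → W
Z(25): 19·25+10=485≡17 → R
U(20): 19·20+10=390≡0 → A
Q(16): 19·16+10=314≡2 → C
M(12): 19·12+10=238≡4 → E
H(7): 19·7+10=143≡13 → N

HHUWRACEN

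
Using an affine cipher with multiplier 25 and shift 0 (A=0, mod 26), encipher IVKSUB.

SFQIGZ

I(8): 25·8+0=200≡18 → S
V(21): 25·21+0=525≡5 → F
K(10): 25·10+0=250≡16 → Q
S(18): 25·18+0=450≡8 → I
U(20): 25·20+0=500≡6 → G
B(1): 25·1+0=25 → Z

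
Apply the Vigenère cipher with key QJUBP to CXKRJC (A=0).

Repeat the key across the message: QJUBPQ
C(2)+Q(16): 18 → S
X(23)+J(9): 32≡6 → G
K(10)+U(20): 30≡4 → E
R(17)+B(1): 18 → S
J(9)+P(15): 24 → Y
C(2)+Q(16): 18 → S

SGESYS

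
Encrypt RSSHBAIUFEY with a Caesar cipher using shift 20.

LMMBVUCOZYS

R(17): 17+20=37≡11 → L
S(18): 18+20=38≡12 → M
S(18): 18+20=38≡12 → M
H(7): 7+20=27≡1 → B
B(1): 1+20=21 → V
A(0): 0+20=20 → U
I(8): 8+20=28≡2 → C
U(20): 20+20=40≡14 → O
F(5): 5+20=25 → Z
E(4): 4+20=24 → Y
Y(24): 24+20=44≡18 → S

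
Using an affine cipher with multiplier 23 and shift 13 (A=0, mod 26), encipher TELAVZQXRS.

T(19): 23·19+13=450≡8 → I
E(4): 23·4+13=105≡1 → B
L(11): 23·11+13=266≡6 → G
A(0): 23·0+13=13 → N
V(21): 23·21+13=496≡2 → C
Z(25): 23·25+13=588≡16 → Q
Q(16): 23·16+13=381≡17 → R
X(23): 23·23+13=542≡22 → W
R(17): 23·17+13=404≡14 → O
S(18): 23·18+13=427≡11 → L

IBGNCQRWOL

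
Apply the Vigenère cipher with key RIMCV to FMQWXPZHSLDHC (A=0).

Repeat the key across the message: RIMCVRIMCVRIM
F(5)+R(17): 22 → W
M(12)+I(8): 20 → U
Q(16)+M(12): 28≡2 → C
W(22)+C(2): 24 → Y
X(23)+V(21): 44≡18 → S
P(15)+R(17): 32≡6 → G
Z(25)+I(8): 33≡7 → H
H(7)+M(12): 19 → T
S(18)+C(2): 20 → U
L(11)+V(21): 32≡6 → G
D(3)+R(17): 20 → U
H(7)+I(8): 15 → P
C(2)+M(12): 14 → O

WUCYSGHTUGUPO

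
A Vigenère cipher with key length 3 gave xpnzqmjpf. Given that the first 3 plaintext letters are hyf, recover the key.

Subtract each crib letter from the matching ciphertext letter (mod 26):
x(23)−h(7)=16 → q
p(15)−y(24)=-9≡17 → r
n(13)−f(5)=8 → i

qri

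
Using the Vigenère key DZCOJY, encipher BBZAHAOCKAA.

Repeat the key across the message: DZCOJYDZCOJ
B(1)+D(3): 4 → E
B(1)+Z(25): 26≡0 → A
Z(25)+C(2): 27≡1 → B
A(0)+O(14): 14 → O
H(7)+J(9): 16 → Q
A(0)+Y(24): 24 → Y
O(14)+D(3): 17 → R
C(2)+Z(25): 27≡1 → B
K(10)+C(2): 12 → M
A(0)+O(14): 14 → O
A(0)+J(9): 9 → J

EABOQYRBMOJ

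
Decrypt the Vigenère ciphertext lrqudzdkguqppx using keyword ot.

Repeat the key across the ciphertext: ototototototot
l(11)−o(14): -3≡23 → x
r(17)−t(19): -2≡24 → y
q(16)−o(14): 2 → c
u(20)−t(19): 1 → b
d(3)−o(14): -11≡15 → p
z(25)−t(19): 6 → g
d(3)−o(14): -11≡15 → p
k(10)−t(19): -9≡17 → r
g(6)−o(14): -8≡18 → s
u(20)−t(19): 1 → b
q(16)−o(14): 2 → c
p(15)−t(19): -4≡22 → w
p(15)−o(14): 1 → b
x(23)−t(19): 4 → e

xycbpgprsbcwbe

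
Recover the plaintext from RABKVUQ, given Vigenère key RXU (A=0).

Repeat the key across the ciphertext: RXURXUR
R(17)−R(17): 0 → A
A(0)−X(23): -23≡3 → D
B(1)−U(20): -19≡7 → H
K(10)−R(17): -7≡19 → T
V(21)−X(23): -2≡24 → Y
U(20)−U(20): 0 → A
Q(16)−R(17): -1≡25 → Z

ADHTYAZ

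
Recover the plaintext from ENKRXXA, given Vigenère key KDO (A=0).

Repeat the key across the ciphertext: KDOKDOK
E(4)−K(10): -6≡20 → U
N(13)−D(3): 10 → K
K(10)−O(14): -4≡22 → W
R(17)−K(10): 7 → H
X(23)−D(3): 20 → U
X(23)−O(14): 9 → J
A(0)−K(10): -10≡16 → Q

UKWHUJQ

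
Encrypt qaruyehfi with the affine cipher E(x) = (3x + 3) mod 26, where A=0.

q(16): 3·16+3=51≡25 → z
a(0): 3·0+3=3 → d
r(17): 3·17+3=54≡2 → c
u(20): 3·20+3=63≡11 → l
y(24): 3·24+3=75≡23 → x
e(4): 3·4+3=15 → p
h(7): 3·7+3=24 → y
f(5): 3·5+3=18 → s
i(8): 3·8+3=27≡1 → b

zdclxpysb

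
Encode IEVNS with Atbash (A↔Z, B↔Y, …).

I(8) → R(17)
E(4) → V(21)
V(21) → E(4)
N(13) → M(12)
S(18) → H(7)

RVEMH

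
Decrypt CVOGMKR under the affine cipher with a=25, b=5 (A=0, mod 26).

DKRZTVO

The inverse of 25 mod 26 is 25, since 25·25=625≡1. Apply D(y)=25·(y−5) mod 26:
C(2): 25·(2−5)=-75≡3 → D
V(21): 25·(21−5)=400≡10 → K
O(14): 25·(14−5)=225≡17 → R
G(6): 25·(6−5)=25 → Z
M(12): 25·(12−5)=175≡19 → T
K(10): 25·(10−5)=125≡21 → V
R(17): 25·(17−5)=300≡14 → O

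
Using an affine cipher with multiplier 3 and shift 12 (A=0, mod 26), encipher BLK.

B(1): 3·1+12=15 → P
L(11): 3·11+12=45≡19 → T
K(10): 3·10+12=42≡16 → Q

PTQ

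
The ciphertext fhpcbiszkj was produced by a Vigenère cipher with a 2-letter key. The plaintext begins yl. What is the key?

hw

Subtract each crib letter from the matching ciphertext letter (mod 26):
f(5)−y(24)=-19≡7 → h
h(7)−l(11)=-4≡22 → w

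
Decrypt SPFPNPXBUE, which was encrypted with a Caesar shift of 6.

S(18): 18−6=12 → M
P(15): 15−6=9 → J
F(5): 5−6=-1≡25 → Z
P(15): 15−6=9 → J
N(13): 13−6=7 → H
P(15): 15−6=9 → J
X(23): 23−6=17 → R
B(1): 1−6=-5≡21 → V
U(20): 20−6=14 → O
E(4): 4−6=-2≡24 → Y

MJZJHJRVOY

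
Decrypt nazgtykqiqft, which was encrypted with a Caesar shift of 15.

ylkrejvbtbqe

n(13): 13−15=-2≡24 → y
a(0): 0−15=-15≡11 → l
z(25): 25−15=10 → k
g(6): 6−15=-9≡17 → r
t(19): 19−15=4 → e
y(24): 24−15=9 → j
k(10): 10−15=-5≡21 → v
q(16): 16−15=1 → b
i(8): 8−15=-7≡19 → t
q(16): 16−15=1 → b
f(5): 5−15=-10≡16 → q
t(19): 19−15=4 → e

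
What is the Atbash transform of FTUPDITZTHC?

F(5) → U(20)
T(19) → G(6)
U(20) → F(5)
P(15) → K(10)
D(3) → W(22)
I(8) → R(17)
T(19) → G(6)
Z(25) → A(0)
T(19) → G(6)
H(7) → S(18)
C(2) → X(23)

UGFKWRGAGSX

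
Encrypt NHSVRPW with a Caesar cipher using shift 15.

CWHKGEL

N(13): 13+15=28≡2 → C
H(7): 7+15=22 → W
S(18): 18+15=33≡7 → H
V(21): 21+15=36≡10 → K
R(17): 17+15=32≡6 → G
P(15): 15+15=30≡4 → E
W(22): 22+15=37≡11 → L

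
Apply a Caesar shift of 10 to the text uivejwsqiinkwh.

esfotgcassxugr

u(20): 20+10=30≡4 → e
i(8): 8+10=18 → s
v(21): 21+10=31≡5 → f
e(4): 4+10=14 → o
j(9): 9+10=19 → t
w(22): 22+10=32≡6 → g
s(18): 18+10=28≡2 → c
q(16): 16+10=26≡0 → a
i(8): 8+10=18 → s
i(8): 8+10=18 → s
n(13): 13+10=23 → x
k(10): 10+10=20 → u
w(22): 22+10=32≡6 → g
h(7): 7+10=17 → r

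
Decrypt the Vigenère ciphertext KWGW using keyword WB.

OVKV

Repeat the key across the ciphertext: WBWB
K(10)−W(22): -12≡14 → O
W(22)−B(1): 21 → V
G(6)−W(22): -16≡10 → K
W(22)−B(1): 21 → V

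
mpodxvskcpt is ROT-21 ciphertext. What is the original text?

ruticaxphuy

m(12): 12−21=-9≡17 → r
p(15): 15−21=-6≡20 → u
o(14): 14−21=-7≡19 → t
d(3): 3−21=-18≡8 → i
x(23): 23−21=2 → c
v(21): 21−21=0 → a
s(18): 18−21=-3≡23 → x
k(10): 10−21=-11≡15 → p
c(2): 2−21=-19≡7 → h
p(15): 15−21=-6≡20 → u
t(19): 19−21=-2≡24 → y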